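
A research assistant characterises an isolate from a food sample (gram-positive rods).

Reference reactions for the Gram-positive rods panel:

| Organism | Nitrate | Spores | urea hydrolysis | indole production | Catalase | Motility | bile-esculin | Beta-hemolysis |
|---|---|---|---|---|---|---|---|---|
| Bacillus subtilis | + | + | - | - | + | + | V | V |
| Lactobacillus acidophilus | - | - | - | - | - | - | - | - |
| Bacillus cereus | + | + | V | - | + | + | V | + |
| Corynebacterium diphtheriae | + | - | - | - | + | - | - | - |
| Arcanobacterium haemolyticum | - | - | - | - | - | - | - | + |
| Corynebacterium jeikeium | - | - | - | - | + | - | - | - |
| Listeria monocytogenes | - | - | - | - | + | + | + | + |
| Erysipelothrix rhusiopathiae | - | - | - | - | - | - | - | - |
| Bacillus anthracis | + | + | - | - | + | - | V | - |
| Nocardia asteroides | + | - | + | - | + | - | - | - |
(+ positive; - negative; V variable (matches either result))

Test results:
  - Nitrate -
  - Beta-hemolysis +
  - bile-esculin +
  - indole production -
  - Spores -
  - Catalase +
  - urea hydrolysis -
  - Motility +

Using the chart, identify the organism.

Nitrate -: excludes 5 organisms — 5 left.
Beta-hemolysis +: excludes Lactobacillus acidophilus, Corynebacterium jeikeium, Erysipelothrix rhusiopathiae — 2 left.
Motility +: excludes Arcanobacterium haemolyticum — 1 left.
urea hydrolysis -: the one remaining candidate is consistent.
indole production -: the one remaining candidate is consistent.
Spores -: the one remaining candidate is consistent.
bile-esculin +: the one remaining candidate is consistent.
Catalase +: the one remaining candidate is consistent.

Listeria monocytogenes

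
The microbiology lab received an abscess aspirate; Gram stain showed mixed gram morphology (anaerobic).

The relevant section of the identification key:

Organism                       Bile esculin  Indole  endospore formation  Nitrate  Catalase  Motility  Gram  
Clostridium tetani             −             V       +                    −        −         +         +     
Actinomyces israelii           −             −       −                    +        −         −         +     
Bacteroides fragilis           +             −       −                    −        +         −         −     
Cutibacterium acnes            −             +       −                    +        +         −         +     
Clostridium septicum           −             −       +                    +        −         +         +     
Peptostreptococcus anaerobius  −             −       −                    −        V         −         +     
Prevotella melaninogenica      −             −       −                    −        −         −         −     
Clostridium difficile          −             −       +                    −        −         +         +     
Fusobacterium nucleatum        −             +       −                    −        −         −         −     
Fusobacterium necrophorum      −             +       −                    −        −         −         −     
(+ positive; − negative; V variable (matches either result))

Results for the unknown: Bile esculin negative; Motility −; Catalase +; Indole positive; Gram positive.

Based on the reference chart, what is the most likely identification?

Cutibacterium acnes

Indole +: excludes 6 organisms — 4 left.
Gram +: excludes Fusobacterium nucleatum, Fusobacterium necrophorum — 2 left.
Bile esculin −: all 2 remaining candidates are consistent.
Catalase +: excludes Clostridium tetani — 1 left.
Motility −: the one remaining candidate is consistent.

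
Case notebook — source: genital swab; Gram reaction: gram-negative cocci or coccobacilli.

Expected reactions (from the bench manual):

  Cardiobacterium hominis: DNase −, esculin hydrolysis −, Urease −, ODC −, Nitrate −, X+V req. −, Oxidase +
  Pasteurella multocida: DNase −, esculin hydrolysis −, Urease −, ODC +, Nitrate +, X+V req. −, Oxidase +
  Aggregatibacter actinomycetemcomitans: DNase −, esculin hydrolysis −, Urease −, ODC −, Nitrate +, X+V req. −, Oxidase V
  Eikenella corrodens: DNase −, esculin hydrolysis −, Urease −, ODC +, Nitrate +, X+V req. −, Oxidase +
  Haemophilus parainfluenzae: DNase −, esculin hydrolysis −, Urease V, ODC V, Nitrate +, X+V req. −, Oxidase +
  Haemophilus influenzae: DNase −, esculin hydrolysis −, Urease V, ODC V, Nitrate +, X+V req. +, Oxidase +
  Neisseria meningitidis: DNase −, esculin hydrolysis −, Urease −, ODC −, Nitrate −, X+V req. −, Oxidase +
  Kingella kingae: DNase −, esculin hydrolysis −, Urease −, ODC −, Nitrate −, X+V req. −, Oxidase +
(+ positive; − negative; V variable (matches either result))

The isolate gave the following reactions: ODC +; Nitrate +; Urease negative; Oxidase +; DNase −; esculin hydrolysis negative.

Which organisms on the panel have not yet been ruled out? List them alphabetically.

esculin hydrolysis −: all 8 remaining candidates are consistent.
Urease −: all 8 remaining candidates are consistent.
DNase −: all 8 remaining candidates are consistent.
Nitrate +: excludes Cardiobacterium hominis, Neisseria meningitidis, Kingella kingae — 5 left.
Oxidase +: all 5 remaining candidates are consistent.
ODC +: excludes Aggregatibacter actinomycetemcomitans — 4 left.

Eikenella corrodens, Haemophilus influenzae, Haemophilus parainfluenzae, Pasteurella multocida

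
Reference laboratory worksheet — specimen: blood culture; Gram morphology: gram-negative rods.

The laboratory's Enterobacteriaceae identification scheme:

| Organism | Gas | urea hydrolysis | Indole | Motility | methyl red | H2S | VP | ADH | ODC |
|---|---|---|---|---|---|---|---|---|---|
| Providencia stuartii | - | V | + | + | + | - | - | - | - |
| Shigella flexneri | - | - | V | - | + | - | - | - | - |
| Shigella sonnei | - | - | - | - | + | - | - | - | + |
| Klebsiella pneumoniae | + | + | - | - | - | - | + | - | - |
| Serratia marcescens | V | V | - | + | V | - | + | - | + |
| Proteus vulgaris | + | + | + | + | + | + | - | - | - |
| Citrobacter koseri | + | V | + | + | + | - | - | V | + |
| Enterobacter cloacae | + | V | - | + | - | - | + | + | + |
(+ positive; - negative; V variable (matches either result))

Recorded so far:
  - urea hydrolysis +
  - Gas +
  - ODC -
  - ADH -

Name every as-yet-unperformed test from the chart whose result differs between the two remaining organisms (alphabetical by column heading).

H2S, Indole, methyl red, Motility, VP

urea hydrolysis +: excludes Shigella flexneri, Shigella sonnei — 6 left.
ODC -: excludes Serratia marcescens, Citrobacter koseri, Enterobacter cloacae — 3 left.
ADH -: all 3 remaining candidates are consistent.
Gas +: excludes Providencia stuartii — 2 left.
Two candidates remain: Klebsiella pneumoniae and Proteus vulgaris.
  Indole: Klebsiella pneumoniae -, Proteus vulgaris + — discriminates.
  Motility: Klebsiella pneumoniae -, Proteus vulgaris + — discriminates.
  methyl red: Klebsiella pneumoniae -, Proteus vulgaris + — discriminates.
  H2S: Klebsiella pneumoniae -, Proteus vulgaris + — discriminates.
  VP: Klebsiella pneumoniae +, Proteus vulgaris - — discriminates.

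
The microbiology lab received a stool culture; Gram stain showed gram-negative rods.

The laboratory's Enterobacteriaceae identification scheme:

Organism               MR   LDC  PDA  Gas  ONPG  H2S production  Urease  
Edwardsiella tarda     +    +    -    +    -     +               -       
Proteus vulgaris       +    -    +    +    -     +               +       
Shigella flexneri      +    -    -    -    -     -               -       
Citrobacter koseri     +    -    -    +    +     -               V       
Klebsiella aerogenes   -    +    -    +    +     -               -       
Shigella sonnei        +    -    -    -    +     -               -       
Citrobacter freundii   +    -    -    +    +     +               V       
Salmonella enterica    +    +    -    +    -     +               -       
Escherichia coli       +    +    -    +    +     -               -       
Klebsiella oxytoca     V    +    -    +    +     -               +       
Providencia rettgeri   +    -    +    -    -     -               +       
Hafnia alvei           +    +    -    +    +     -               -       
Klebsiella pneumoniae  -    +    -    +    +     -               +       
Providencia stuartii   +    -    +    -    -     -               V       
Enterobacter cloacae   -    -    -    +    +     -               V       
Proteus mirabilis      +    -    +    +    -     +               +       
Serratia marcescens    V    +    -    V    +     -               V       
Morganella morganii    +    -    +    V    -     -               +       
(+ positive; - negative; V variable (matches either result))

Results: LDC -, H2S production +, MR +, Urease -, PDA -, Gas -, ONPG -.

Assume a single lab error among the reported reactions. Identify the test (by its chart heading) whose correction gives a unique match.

H2S production

As reported, no row in the chart matches all 7 reactions.
Reversing LDC → still no organism matches.
Reversing MR → still no organism matches.
Reversing Urease → still no organism matches.
Reversing Gas → still no organism matches.
Reversing H2S production (to -) → unique match: Shigella flexneri.
Reversing ONPG → still no organism matches.
Reversing PDA → still no organism matches.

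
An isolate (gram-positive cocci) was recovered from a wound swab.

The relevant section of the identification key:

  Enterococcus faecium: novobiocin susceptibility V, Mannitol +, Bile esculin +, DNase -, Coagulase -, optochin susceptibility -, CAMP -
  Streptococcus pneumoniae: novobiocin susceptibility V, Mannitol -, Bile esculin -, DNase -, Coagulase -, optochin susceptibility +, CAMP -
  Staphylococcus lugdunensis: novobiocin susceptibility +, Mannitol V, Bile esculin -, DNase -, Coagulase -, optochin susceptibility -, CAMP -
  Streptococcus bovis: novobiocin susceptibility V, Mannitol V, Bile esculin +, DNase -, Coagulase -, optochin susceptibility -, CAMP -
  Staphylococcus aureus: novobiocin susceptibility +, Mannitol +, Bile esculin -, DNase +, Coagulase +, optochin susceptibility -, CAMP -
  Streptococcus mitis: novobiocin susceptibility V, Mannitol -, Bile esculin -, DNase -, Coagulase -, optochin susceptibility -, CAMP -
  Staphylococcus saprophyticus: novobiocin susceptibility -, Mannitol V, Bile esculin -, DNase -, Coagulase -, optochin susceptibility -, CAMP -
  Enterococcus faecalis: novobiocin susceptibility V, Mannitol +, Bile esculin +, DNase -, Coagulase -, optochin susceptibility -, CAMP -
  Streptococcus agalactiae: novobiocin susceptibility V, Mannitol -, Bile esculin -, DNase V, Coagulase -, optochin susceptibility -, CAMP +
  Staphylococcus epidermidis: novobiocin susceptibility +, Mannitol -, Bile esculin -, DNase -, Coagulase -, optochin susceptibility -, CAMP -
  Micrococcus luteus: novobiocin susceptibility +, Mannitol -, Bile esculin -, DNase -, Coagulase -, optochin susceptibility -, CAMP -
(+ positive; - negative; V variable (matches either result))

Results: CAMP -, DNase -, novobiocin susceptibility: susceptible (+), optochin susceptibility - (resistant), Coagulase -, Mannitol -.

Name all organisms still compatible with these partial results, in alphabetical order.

optochin susceptibility -: excludes Streptococcus pneumoniae — 10 left.
Mannitol -: excludes Enterococcus faecium, Staphylococcus aureus, Enterococcus faecalis — 7 left.
DNase -: all 7 remaining candidates are consistent.
CAMP -: excludes Streptococcus agalactiae — 6 left.
Coagulase -: all 6 remaining candidates are consistent.
novobiocin susceptibility +: excludes Staphylococcus saprophyticus — 5 left.

Micrococcus luteus, Staphylococcus epidermidis, Staphylococcus lugdunensis, Streptococcus bovis, Streptococcus mitis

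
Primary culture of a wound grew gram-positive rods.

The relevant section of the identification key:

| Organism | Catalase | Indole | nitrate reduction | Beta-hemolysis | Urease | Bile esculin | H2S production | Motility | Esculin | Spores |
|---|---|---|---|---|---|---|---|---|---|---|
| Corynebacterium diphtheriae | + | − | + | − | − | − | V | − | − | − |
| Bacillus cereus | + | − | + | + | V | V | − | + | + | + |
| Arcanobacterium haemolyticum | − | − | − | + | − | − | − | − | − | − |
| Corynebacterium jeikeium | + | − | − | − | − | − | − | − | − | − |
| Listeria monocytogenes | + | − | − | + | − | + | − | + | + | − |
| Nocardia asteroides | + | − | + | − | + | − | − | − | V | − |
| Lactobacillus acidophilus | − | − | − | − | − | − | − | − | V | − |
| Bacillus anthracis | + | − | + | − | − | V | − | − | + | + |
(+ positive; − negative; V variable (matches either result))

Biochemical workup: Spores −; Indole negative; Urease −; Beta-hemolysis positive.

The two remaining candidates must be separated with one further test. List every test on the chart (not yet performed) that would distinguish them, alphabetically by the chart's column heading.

Indole −: all 8 remaining candidates are consistent.
Urease −: excludes Nocardia asteroides — 7 left.
Beta-hemolysis +: excludes Corynebacterium diphtheriae, Corynebacterium jeikeium, Lactobacillus acidophilus, Bacillus anthracis — 3 left.
Spores −: excludes Bacillus cereus — 2 left.
Two candidates remain: Arcanobacterium haemolyticum and Listeria monocytogenes.
  Catalase: Arcanobacterium haemolyticum −, Listeria monocytogenes + — discriminates.
  nitrate reduction: − vs − — same for both, does not separate.
  Bile esculin: Arcanobacterium haemolyticum −, Listeria monocytogenes + — discriminates.
  H2S production: − vs − — same for both, does not separate.
  Motility: Arcanobacterium haemolyticum −, Listeria monocytogenes + — discriminates.
  Esculin: Arcanobacterium haemolyticum −, Listeria monocytogenes + — discriminates.

Bile esculin, Catalase, Esculin, Motility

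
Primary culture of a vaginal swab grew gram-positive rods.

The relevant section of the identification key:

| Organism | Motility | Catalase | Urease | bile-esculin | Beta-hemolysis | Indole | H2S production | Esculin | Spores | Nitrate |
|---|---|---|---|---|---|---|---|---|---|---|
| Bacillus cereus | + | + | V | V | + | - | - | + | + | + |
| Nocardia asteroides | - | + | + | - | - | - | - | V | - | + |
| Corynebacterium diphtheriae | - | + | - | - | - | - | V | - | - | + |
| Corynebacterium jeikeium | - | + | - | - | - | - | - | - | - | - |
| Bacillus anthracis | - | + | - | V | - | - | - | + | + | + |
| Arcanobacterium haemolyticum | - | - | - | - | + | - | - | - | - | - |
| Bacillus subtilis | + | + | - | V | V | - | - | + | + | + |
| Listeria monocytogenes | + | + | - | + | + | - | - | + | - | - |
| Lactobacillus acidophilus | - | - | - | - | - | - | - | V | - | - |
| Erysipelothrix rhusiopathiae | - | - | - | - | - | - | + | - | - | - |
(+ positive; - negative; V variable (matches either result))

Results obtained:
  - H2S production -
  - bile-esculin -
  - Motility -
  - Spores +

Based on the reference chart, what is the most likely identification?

Spores +: excludes 7 organisms — 3 left.
Motility -: excludes Bacillus cereus, Bacillus subtilis — 1 left.
bile-esculin -: the one remaining candidate is consistent.
H2S production -: the one remaining candidate is consistent.

Bacillus anthracis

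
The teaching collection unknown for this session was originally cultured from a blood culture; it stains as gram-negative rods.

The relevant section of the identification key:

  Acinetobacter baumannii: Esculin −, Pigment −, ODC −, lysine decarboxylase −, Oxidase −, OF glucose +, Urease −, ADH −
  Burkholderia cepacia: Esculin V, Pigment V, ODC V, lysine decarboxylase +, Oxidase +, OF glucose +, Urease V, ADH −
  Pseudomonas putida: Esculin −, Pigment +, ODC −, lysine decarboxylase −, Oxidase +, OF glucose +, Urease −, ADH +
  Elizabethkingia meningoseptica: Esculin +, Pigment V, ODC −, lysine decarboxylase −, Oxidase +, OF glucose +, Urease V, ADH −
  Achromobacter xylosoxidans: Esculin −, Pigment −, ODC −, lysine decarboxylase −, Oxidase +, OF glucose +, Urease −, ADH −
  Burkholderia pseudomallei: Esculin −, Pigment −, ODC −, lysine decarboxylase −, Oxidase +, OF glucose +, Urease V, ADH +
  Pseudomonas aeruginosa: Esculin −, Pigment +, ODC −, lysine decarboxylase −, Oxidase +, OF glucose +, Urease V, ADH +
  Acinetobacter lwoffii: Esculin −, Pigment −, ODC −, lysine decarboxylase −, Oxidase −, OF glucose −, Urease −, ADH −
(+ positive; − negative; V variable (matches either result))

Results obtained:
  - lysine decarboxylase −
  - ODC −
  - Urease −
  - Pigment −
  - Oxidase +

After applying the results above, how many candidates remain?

3

Oxidase +: excludes Acinetobacter baumannii, Acinetobacter lwoffii — 6 left.
lysine decarboxylase −: excludes Burkholderia cepacia — 5 left.
ODC −: all 5 remaining candidates are consistent.
Urease −: all 5 remaining candidates are consistent.
Pigment −: excludes Pseudomonas putida, Pseudomonas aeruginosa — 3 left.
Still consistent: Achromobacter xylosoxidans, Burkholderia pseudomallei, Elizabethkingia meningoseptica.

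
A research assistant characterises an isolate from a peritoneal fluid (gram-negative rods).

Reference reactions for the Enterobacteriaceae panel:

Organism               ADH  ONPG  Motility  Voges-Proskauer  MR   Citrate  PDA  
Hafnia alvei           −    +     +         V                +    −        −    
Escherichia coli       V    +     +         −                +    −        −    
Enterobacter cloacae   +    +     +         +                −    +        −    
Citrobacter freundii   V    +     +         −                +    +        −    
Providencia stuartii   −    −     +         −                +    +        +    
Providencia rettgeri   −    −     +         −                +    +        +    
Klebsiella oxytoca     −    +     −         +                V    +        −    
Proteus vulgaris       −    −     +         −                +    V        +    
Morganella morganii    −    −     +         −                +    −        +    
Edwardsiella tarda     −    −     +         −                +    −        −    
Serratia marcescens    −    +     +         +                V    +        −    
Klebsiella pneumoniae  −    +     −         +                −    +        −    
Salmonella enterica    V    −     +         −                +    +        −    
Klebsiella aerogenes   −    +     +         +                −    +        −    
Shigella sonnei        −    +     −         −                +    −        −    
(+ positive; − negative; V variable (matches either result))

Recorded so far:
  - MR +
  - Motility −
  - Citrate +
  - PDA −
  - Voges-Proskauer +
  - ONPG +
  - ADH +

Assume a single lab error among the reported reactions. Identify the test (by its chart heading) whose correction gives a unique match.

As reported, no row in the chart matches all 7 reactions.
Reversing PDA → still no organism matches.
Reversing Motility → still no organism matches.
Reversing Citrate → still no organism matches.
Reversing ADH (to −) → unique match: Klebsiella oxytoca.
Reversing ONPG → still no organism matches.
Reversing MR → still no organism matches.
Reversing Voges-Proskauer → still no organism matches.

ADH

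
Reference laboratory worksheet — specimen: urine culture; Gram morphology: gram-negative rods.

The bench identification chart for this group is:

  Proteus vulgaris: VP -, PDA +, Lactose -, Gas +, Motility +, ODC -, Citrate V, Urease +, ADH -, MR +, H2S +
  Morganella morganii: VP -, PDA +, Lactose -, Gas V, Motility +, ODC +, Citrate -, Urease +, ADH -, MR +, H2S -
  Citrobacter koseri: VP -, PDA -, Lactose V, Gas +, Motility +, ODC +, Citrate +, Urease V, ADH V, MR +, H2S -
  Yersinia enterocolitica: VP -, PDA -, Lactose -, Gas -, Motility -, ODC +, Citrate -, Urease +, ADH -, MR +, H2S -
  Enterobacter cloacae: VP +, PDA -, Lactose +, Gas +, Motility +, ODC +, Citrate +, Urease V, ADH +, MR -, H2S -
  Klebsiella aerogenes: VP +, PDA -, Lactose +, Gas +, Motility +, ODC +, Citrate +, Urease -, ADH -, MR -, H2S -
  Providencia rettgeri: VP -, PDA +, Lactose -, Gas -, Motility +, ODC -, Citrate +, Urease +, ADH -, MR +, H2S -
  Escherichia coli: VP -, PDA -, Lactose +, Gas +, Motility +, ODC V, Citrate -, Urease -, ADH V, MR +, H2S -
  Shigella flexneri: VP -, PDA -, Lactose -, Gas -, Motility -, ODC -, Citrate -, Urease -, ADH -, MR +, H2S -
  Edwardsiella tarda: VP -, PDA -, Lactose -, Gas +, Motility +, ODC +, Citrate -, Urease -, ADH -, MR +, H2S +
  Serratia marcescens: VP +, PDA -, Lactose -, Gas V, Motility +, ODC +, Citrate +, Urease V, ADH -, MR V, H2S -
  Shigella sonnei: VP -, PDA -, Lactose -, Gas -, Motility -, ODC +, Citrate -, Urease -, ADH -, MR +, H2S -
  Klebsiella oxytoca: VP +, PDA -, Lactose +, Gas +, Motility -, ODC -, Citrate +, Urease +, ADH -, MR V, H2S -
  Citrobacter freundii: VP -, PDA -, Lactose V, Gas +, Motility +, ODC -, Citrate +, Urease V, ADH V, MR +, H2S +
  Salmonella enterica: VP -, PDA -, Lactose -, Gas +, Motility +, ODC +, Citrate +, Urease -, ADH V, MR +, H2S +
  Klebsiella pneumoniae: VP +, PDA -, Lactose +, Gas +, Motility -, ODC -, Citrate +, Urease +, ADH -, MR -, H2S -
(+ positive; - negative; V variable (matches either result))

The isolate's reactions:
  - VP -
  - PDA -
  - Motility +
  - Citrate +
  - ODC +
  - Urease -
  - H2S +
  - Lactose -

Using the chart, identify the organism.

Salmonella enterica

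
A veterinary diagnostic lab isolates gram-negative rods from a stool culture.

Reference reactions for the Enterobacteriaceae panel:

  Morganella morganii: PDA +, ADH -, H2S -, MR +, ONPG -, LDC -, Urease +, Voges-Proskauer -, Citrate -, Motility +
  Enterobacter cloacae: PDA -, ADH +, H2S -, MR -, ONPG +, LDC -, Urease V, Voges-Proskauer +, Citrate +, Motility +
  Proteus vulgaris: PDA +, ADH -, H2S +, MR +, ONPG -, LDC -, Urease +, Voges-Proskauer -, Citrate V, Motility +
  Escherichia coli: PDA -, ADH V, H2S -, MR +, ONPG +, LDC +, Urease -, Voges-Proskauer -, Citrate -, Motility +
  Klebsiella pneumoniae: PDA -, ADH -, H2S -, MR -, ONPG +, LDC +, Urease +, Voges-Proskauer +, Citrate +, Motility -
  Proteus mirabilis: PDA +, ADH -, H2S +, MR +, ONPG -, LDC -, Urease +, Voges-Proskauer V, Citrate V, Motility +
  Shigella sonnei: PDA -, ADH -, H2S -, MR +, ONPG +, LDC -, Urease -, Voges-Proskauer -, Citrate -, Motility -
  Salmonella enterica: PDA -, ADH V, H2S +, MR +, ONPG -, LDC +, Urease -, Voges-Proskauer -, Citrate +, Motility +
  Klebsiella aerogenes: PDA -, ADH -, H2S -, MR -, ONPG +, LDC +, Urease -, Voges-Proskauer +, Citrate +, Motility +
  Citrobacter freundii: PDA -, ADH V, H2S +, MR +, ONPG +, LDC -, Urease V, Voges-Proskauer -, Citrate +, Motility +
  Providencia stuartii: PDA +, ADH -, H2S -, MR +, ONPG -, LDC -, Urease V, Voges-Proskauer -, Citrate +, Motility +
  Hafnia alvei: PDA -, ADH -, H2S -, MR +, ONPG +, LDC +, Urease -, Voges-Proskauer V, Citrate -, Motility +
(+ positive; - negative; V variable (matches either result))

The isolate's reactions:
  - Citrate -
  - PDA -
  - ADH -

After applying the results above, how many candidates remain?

3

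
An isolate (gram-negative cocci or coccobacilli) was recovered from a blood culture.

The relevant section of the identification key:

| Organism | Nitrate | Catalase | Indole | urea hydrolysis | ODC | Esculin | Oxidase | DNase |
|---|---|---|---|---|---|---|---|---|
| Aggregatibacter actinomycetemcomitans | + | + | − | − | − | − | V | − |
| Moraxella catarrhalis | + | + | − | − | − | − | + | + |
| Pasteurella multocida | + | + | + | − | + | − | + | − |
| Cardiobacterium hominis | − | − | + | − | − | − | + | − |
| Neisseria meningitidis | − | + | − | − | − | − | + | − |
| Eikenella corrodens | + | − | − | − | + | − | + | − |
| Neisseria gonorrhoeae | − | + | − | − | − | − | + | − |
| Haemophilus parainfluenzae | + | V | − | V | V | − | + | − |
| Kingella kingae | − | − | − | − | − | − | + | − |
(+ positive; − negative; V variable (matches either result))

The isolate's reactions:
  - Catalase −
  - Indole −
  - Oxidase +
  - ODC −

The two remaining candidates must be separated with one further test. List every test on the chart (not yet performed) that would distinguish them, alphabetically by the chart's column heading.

ODC −: excludes Pasteurella multocida, Eikenella corrodens — 7 left.
Indole −: excludes Cardiobacterium hominis — 6 left.
Oxidase +: all 6 remaining candidates are consistent.
Catalase −: excludes Aggregatibacter actinomycetemcomitans, Moraxella catarrhalis, Neisseria meningitidis, Neisseria gonorrhoeae — 2 left.
Two candidates remain: Haemophilus parainfluenzae and Kingella kingae.
  Nitrate: Haemophilus parainfluenzae +, Kingella kingae − — discriminates.
  urea hydrolysis: V vs − — variable for at least one, does not separate.
  Esculin: − vs − — same for both, does not separate.
  DNase: − vs − — same for both, does not separate.

Nitrate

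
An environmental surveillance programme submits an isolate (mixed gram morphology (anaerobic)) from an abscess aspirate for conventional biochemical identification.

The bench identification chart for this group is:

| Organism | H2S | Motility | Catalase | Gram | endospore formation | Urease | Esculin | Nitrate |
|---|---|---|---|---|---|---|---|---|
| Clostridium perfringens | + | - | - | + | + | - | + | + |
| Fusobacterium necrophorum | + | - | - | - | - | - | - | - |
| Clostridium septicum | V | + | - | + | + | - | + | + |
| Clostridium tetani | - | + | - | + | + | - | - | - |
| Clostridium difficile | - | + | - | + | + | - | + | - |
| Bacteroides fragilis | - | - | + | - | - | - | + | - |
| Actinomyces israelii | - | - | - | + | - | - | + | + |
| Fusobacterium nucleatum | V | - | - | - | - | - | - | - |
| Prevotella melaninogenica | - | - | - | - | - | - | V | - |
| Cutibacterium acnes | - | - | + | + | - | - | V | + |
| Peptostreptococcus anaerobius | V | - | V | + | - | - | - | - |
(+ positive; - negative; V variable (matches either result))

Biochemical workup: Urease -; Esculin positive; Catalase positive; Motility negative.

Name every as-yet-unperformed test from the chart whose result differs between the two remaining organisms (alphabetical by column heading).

Gram, Nitrate

Catalase +: excludes 8 organisms — 3 left.
Urease -: all 3 remaining candidates are consistent.
Motility -: all 3 remaining candidates are consistent.
Esculin +: excludes Peptostreptococcus anaerobius — 2 left.
Two candidates remain: Bacteroides fragilis and Cutibacterium acnes.
  H2S: - vs - — same for both, does not separate.
  Gram: Bacteroides fragilis -, Cutibacterium acnes + — discriminates.
  endospore formation: - vs - — same for both, does not separate.
  Nitrate: Bacteroides fragilis -, Cutibacterium acnes + — discriminates.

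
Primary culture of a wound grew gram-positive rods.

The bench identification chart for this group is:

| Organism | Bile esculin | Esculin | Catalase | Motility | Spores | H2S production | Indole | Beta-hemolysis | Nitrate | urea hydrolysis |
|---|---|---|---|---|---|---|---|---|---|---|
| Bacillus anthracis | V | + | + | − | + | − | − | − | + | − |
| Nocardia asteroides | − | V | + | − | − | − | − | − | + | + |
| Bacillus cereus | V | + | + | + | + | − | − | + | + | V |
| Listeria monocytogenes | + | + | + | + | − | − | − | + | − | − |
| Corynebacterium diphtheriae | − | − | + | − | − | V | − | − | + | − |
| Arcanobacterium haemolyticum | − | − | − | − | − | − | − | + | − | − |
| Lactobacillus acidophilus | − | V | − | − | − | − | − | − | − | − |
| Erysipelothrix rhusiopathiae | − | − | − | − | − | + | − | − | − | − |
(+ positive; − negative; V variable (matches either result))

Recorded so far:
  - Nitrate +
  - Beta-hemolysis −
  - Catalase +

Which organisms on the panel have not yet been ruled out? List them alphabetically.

Bacillus anthracis, Corynebacterium diphtheriae, Nocardia asteroides

Nitrate +: excludes Listeria monocytogenes, Arcanobacterium haemolyticum, Lactobacillus acidophilus, Erysipelothrix rhusiopathiae — 4 left.
Beta-hemolysis −: excludes Bacillus cereus — 3 left.
Catalase +: all 3 remaining candidates are consistent.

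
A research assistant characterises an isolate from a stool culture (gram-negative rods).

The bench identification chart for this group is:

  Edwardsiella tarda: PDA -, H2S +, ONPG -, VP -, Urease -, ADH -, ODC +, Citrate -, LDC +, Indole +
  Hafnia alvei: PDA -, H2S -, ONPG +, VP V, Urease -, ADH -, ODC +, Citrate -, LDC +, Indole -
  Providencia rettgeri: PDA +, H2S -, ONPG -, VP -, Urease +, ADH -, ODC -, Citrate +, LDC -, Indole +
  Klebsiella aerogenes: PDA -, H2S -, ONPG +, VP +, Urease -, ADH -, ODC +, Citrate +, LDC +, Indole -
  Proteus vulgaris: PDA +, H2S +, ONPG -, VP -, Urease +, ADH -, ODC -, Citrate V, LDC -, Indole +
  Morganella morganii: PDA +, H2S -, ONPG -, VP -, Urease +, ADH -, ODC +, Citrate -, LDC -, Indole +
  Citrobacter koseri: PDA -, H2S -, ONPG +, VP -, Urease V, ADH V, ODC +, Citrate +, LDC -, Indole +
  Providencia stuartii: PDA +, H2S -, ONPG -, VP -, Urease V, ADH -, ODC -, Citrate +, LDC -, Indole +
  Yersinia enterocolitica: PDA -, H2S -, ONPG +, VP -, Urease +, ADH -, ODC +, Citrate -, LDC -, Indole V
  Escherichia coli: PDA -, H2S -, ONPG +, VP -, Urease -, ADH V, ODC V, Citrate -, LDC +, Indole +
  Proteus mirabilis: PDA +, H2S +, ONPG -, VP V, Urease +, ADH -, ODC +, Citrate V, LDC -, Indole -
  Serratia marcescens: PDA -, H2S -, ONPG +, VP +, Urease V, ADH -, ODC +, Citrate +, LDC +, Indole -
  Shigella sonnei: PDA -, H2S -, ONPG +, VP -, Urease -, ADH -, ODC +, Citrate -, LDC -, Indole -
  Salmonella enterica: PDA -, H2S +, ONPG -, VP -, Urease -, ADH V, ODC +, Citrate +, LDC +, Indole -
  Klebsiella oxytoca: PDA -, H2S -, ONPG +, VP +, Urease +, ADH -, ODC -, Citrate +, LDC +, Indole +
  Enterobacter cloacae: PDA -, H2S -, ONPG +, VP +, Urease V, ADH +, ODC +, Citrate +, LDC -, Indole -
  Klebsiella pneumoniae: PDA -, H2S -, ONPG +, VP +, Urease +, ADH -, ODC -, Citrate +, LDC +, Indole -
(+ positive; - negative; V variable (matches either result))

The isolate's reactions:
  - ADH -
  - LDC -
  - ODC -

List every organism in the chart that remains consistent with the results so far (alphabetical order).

Proteus vulgaris, Providencia rettgeri, Providencia stuartii

ADH -: excludes Enterobacter cloacae — 16 left.
ODC -: excludes 10 organisms — 6 left.
LDC -: excludes Escherichia coli, Klebsiella oxytoca, Klebsiella pneumoniae — 3 left.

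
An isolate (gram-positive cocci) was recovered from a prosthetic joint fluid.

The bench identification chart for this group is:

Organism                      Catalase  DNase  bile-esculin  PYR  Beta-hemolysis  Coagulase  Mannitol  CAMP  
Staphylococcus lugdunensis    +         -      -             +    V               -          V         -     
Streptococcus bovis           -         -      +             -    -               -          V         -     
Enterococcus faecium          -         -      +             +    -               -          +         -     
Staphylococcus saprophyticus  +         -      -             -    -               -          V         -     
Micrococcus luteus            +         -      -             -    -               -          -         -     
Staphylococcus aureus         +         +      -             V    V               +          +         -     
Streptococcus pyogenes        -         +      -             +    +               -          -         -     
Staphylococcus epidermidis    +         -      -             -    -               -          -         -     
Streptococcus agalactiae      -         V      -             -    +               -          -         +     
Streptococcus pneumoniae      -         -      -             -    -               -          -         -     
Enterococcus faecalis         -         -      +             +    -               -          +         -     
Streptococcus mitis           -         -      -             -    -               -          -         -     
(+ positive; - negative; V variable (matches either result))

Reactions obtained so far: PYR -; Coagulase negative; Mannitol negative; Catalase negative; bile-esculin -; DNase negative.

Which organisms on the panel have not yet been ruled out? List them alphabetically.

Streptococcus agalactiae, Streptococcus mitis, Streptococcus pneumoniae

DNase -: excludes Staphylococcus aureus, Streptococcus pyogenes — 10 left.
Coagulase -: all 10 remaining candidates are consistent.
PYR -: excludes Staphylococcus lugdunensis, Enterococcus faecium, Enterococcus faecalis — 7 left.
Mannitol -: all 7 remaining candidates are consistent.
bile-esculin -: excludes Streptococcus bovis — 6 left.
Catalase -: excludes Staphylococcus saprophyticus, Micrococcus luteus, Staphylococcus epidermidis — 3 left.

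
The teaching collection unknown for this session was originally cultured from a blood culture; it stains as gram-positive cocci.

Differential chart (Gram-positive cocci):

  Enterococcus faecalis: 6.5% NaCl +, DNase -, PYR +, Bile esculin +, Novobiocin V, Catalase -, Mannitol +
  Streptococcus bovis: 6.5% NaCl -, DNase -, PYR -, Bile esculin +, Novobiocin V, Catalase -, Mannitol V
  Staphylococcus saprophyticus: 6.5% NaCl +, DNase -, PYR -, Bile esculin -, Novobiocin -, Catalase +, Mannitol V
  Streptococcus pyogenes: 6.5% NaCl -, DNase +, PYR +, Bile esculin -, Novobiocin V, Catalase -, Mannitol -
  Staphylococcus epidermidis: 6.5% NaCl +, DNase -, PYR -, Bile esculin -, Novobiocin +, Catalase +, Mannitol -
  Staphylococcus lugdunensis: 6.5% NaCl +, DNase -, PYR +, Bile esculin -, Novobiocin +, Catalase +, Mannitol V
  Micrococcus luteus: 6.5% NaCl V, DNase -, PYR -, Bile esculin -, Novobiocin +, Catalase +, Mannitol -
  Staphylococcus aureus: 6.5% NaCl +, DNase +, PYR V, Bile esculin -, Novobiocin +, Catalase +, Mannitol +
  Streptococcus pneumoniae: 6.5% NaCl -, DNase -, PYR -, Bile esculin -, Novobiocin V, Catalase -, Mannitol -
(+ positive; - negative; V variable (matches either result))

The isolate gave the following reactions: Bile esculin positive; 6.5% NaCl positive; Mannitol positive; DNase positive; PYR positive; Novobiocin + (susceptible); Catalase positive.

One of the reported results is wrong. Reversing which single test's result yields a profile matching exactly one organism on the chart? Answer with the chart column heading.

Bile esculin

As reported, no row in the chart matches all 7 reactions.
Reversing Catalase → still no organism matches.
Reversing 6.5% NaCl → still no organism matches.
Reversing Bile esculin (to -) → unique match: Staphylococcus aureus.
Reversing Mannitol → still no organism matches.
Reversing DNase → still no organism matches.
Reversing PYR → still no organism matches.
Reversing Novobiocin → still no organism matches.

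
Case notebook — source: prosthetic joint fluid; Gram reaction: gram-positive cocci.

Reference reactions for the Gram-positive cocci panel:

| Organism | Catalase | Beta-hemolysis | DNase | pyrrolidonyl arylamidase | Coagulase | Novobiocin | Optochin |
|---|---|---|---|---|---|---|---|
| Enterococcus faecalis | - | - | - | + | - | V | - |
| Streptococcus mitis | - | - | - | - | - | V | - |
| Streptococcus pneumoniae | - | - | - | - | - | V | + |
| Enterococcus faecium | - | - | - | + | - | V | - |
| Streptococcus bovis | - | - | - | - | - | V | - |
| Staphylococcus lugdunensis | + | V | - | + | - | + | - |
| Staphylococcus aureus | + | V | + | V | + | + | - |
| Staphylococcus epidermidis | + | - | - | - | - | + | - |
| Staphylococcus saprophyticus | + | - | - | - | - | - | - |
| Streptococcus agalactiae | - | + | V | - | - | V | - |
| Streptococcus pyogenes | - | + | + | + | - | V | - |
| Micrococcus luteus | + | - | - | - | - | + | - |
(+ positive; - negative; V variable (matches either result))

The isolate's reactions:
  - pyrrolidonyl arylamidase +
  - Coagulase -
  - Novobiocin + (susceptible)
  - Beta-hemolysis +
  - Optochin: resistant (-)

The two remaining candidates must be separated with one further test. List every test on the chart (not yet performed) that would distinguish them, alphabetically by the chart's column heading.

Optochin -: excludes Streptococcus pneumoniae — 11 left.
pyrrolidonyl arylamidase +: excludes 6 organisms — 5 left.
Novobiocin +: all 5 remaining candidates are consistent.
Beta-hemolysis +: excludes Enterococcus faecalis, Enterococcus faecium — 3 left.
Coagulase -: excludes Staphylococcus aureus — 2 left.
Two candidates remain: Staphylococcus lugdunensis and Streptococcus pyogenes.
  Catalase: Staphylococcus lugdunensis +, Streptococcus pyogenes - — discriminates.
  DNase: Staphylococcus lugdunensis -, Streptococcus pyogenes + — discriminates.

Catalase, DNase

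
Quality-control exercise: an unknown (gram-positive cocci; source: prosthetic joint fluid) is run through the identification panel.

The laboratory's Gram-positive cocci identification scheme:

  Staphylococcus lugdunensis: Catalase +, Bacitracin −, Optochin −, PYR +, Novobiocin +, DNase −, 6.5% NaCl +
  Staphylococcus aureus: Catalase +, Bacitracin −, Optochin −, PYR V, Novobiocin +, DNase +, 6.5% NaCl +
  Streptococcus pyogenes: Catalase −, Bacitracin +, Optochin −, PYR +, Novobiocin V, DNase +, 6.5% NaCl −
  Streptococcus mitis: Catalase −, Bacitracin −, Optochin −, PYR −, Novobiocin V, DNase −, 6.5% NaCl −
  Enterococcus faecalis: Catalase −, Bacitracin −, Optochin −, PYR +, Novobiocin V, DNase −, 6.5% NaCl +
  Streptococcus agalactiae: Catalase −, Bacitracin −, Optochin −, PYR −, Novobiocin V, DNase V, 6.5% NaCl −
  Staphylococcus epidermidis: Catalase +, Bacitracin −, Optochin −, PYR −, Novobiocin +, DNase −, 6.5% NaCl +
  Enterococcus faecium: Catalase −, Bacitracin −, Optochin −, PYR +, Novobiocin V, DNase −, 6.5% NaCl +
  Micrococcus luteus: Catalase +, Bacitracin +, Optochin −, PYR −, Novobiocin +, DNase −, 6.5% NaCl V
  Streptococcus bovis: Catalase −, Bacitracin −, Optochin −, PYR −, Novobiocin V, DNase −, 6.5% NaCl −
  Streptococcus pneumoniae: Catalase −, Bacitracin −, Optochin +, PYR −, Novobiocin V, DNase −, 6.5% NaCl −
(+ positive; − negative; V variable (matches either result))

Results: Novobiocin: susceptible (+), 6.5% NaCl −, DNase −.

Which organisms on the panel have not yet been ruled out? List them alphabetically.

Micrococcus luteus, Streptococcus agalactiae, Streptococcus bovis, Streptococcus mitis, Streptococcus pneumoniae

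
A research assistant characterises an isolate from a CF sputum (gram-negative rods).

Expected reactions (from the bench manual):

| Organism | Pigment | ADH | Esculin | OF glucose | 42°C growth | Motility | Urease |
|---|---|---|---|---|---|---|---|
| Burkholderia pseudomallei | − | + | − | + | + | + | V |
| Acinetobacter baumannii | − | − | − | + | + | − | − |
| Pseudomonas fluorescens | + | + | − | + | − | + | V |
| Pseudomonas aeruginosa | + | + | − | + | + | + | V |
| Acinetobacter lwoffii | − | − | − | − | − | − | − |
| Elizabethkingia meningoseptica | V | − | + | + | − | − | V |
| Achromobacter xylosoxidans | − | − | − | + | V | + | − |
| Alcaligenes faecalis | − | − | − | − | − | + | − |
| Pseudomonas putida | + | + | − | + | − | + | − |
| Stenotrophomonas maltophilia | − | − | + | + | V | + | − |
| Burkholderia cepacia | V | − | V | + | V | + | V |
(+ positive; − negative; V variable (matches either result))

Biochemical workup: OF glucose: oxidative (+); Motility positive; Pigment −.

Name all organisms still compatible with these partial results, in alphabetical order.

Motility +: excludes Acinetobacter baumannii, Acinetobacter lwoffii, Elizabethkingia meningoseptica — 8 left.
Pigment −: excludes Pseudomonas fluorescens, Pseudomonas aeruginosa, Pseudomonas putida — 5 left.
OF glucose +: excludes Alcaligenes faecalis — 4 left.

Achromobacter xylosoxidans, Burkholderia cepacia, Burkholderia pseudomallei, Stenotrophomonas maltophilia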